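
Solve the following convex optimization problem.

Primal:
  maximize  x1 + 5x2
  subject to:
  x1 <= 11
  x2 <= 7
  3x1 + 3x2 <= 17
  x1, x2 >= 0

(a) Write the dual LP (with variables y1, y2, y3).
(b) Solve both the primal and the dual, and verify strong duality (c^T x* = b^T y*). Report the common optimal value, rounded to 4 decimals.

The standard primal-dual pair for 'max c^T x s.t. A x <= b, x >= 0' is:
  Dual:  min b^T y  s.t.  A^T y >= c,  y >= 0.

So the dual LP is:
  minimize  11y1 + 7y2 + 17y3
  subject to:
    y1 + 3y3 >= 1
    y2 + 3y3 >= 5
    y1, y2, y3 >= 0

Solving the primal: x* = (0, 5.6667).
  primal value c^T x* = 28.3333.
Solving the dual: y* = (0, 0, 1.6667).
  dual value b^T y* = 28.3333.
Strong duality: c^T x* = b^T y*. Confirmed.

28.3333


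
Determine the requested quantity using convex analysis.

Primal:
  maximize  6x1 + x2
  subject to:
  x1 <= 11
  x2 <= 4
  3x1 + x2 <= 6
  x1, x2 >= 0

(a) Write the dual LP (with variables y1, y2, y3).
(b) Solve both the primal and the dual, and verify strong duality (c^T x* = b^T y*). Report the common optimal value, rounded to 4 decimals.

The standard primal-dual pair for 'max c^T x s.t. A x <= b, x >= 0' is:
  Dual:  min b^T y  s.t.  A^T y >= c,  y >= 0.

So the dual LP is:
  minimize  11y1 + 4y2 + 6y3
  subject to:
    y1 + 3y3 >= 6
    y2 + y3 >= 1
    y1, y2, y3 >= 0

Solving the primal: x* = (2, 0).
  primal value c^T x* = 12.
Solving the dual: y* = (0, 0, 2).
  dual value b^T y* = 12.
Strong duality: c^T x* = b^T y*. Confirmed.

12


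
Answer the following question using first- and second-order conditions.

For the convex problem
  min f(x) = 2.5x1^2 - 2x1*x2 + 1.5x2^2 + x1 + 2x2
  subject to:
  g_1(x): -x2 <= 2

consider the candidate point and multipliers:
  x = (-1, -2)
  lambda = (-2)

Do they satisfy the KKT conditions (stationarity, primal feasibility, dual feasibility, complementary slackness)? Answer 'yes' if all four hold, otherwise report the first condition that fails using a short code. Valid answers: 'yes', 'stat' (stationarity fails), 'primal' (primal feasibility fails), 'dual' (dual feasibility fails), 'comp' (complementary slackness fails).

Gradient of f: grad f(x) = Q x + c = (0, -2)
Constraint values g_i(x) = a_i^T x - b_i:
  g_1((-1, -2)) = 0
Stationarity residual: grad f(x) + sum_i lambda_i a_i = (0, 0)
  -> stationarity OK
Primal feasibility (all g_i <= 0): OK
Dual feasibility (all lambda_i >= 0): FAILS
Complementary slackness (lambda_i * g_i(x) = 0 for all i): OK

Verdict: the first failing condition is dual_feasibility -> dual.

dual


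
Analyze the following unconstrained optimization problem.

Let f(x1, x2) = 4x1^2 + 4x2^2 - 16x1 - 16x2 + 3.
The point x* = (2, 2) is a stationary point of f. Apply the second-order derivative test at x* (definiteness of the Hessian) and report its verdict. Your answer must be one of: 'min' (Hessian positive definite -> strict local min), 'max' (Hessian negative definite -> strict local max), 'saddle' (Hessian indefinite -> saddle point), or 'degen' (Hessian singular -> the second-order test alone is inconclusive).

Compute the Hessian H = grad^2 f:
  H = [[8, 0], [0, 8]]
Verify stationarity: grad f(x*) = H x* + g = (0, 0).
Eigenvalues of H: 8, 8.
Both eigenvalues > 0, so H is positive definite -> x* is a strict local min.

min


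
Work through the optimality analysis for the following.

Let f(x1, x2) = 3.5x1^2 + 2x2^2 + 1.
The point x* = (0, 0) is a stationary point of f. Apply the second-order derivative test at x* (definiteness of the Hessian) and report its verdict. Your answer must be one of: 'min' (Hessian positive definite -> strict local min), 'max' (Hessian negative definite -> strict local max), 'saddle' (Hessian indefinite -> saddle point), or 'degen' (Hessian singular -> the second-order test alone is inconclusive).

Compute the Hessian H = grad^2 f:
  H = [[7, 0], [0, 4]]
Verify stationarity: grad f(x*) = H x* + g = (0, 0).
Eigenvalues of H: 4, 7.
Both eigenvalues > 0, so H is positive definite -> x* is a strict local min.

min


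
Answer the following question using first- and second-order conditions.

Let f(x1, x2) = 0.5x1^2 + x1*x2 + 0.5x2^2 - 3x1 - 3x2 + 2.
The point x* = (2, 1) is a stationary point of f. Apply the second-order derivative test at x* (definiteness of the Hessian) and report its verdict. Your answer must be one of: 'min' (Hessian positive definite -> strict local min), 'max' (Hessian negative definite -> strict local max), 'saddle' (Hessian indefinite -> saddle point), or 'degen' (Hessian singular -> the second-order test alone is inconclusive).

Compute the Hessian H = grad^2 f:
  H = [[1, 1], [1, 1]]
Verify stationarity: grad f(x*) = H x* + g = (0, 0).
Eigenvalues of H: 0, 2.
H has a zero eigenvalue (singular; positive semidefinite but not definite), so H is neither positive definite, negative definite, nor indefinite. The second-order test alone is inconclusive -> degen.
(Indeed, f is constant along the null direction of H through x*, so x* is not a strict local extremum.)

degen


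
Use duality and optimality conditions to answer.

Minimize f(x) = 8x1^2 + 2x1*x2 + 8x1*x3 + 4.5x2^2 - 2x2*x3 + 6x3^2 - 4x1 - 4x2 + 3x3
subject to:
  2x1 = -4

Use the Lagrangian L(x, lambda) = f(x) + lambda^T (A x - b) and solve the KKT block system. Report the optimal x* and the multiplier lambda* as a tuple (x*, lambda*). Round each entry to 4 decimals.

Form the Lagrangian:
  L(x, lambda) = (1/2) x^T Q x + c^T x + lambda^T (A x - b)
Stationarity (grad_x L = 0): Q x + c + A^T lambda = 0.
Primal feasibility: A x = b.

This gives the KKT block system:
  [ Q   A^T ] [ x     ]   [-c ]
  [ A    0  ] [ lambda ] = [ b ]

Solving the linear system:
  x*      = (-2, 1.1731, 1.2788)
  lambda* = (11.7115)
  f(x*)   = 26.9952

x* = (-2, 1.1731, 1.2788), lambda* = (11.7115)


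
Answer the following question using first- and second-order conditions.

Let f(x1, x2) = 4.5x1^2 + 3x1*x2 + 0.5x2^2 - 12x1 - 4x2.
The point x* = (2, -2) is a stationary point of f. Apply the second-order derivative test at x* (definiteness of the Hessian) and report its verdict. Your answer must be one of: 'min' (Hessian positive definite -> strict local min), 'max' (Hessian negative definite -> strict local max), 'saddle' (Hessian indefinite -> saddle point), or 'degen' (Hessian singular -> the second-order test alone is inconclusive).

Compute the Hessian H = grad^2 f:
  H = [[9, 3], [3, 1]]
Verify stationarity: grad f(x*) = H x* + g = (0, 0).
Eigenvalues of H: 0, 10.
H has a zero eigenvalue (singular; positive semidefinite but not definite), so H is neither positive definite, negative definite, nor indefinite. The second-order test alone is inconclusive -> degen.
(Indeed, f is constant along the null direction of H through x*, so x* is not a strict local extremum.)

degen


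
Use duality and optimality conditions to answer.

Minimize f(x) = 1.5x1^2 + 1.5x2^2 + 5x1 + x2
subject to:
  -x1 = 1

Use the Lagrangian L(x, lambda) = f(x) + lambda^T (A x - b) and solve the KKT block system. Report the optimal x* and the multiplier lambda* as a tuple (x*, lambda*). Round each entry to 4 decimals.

Form the Lagrangian:
  L(x, lambda) = (1/2) x^T Q x + c^T x + lambda^T (A x - b)
Stationarity (grad_x L = 0): Q x + c + A^T lambda = 0.
Primal feasibility: A x = b.

This gives the KKT block system:
  [ Q   A^T ] [ x     ]   [-c ]
  [ A    0  ] [ lambda ] = [ b ]

Solving the linear system:
  x*      = (-1, -0.3333)
  lambda* = (2)
  f(x*)   = -3.6667

x* = (-1, -0.3333), lambda* = (2)


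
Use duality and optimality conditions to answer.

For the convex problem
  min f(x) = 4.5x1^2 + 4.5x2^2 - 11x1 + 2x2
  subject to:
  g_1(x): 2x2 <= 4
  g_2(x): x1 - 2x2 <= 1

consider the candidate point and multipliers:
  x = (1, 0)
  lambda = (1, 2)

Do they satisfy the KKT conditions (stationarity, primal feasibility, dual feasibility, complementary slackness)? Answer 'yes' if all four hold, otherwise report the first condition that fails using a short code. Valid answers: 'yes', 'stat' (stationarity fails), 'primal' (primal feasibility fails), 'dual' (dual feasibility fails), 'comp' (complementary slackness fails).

Gradient of f: grad f(x) = Q x + c = (-2, 2)
Constraint values g_i(x) = a_i^T x - b_i:
  g_1((1, 0)) = -4
  g_2((1, 0)) = 0
Stationarity residual: grad f(x) + sum_i lambda_i a_i = (0, 0)
  -> stationarity OK
Primal feasibility (all g_i <= 0): OK
Dual feasibility (all lambda_i >= 0): OK
Complementary slackness (lambda_i * g_i(x) = 0 for all i): FAILS

Verdict: the first failing condition is complementary_slackness -> comp.

comp


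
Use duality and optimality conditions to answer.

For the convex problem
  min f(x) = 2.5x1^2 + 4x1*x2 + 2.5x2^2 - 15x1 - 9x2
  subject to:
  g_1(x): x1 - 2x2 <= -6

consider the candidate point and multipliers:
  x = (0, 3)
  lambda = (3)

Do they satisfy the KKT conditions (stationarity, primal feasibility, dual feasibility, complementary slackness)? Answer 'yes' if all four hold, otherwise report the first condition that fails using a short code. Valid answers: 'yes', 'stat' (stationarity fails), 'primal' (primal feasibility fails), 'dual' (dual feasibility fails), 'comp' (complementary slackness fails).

Gradient of f: grad f(x) = Q x + c = (-3, 6)
Constraint values g_i(x) = a_i^T x - b_i:
  g_1((0, 3)) = 0
Stationarity residual: grad f(x) + sum_i lambda_i a_i = (0, 0)
  -> stationarity OK
Primal feasibility (all g_i <= 0): OK
Dual feasibility (all lambda_i >= 0): OK
Complementary slackness (lambda_i * g_i(x) = 0 for all i): OK

Verdict: yes, KKT holds.

yes


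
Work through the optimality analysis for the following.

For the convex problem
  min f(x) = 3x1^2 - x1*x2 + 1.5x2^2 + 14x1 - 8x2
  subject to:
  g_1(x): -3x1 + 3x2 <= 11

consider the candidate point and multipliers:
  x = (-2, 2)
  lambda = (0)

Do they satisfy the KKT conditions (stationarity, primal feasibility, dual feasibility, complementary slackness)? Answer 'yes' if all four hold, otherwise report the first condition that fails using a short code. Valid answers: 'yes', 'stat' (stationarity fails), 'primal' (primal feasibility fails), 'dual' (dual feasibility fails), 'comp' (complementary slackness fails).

Gradient of f: grad f(x) = Q x + c = (0, 0)
Constraint values g_i(x) = a_i^T x - b_i:
  g_1((-2, 2)) = 1
Stationarity residual: grad f(x) + sum_i lambda_i a_i = (0, 0)
  -> stationarity OK
Primal feasibility (all g_i <= 0): FAILS
Dual feasibility (all lambda_i >= 0): OK
Complementary slackness (lambda_i * g_i(x) = 0 for all i): OK

Verdict: the first failing condition is primal_feasibility -> primal.

primal


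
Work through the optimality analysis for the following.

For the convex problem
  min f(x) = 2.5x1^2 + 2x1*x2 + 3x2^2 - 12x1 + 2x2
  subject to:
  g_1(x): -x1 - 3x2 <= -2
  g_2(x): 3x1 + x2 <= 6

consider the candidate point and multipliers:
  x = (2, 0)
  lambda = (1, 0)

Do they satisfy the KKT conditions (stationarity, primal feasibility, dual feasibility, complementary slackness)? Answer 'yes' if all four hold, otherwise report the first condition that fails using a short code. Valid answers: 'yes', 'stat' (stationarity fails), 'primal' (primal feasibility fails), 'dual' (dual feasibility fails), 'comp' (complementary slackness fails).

Gradient of f: grad f(x) = Q x + c = (-2, 6)
Constraint values g_i(x) = a_i^T x - b_i:
  g_1((2, 0)) = 0
  g_2((2, 0)) = 0
Stationarity residual: grad f(x) + sum_i lambda_i a_i = (-3, 3)
  -> stationarity FAILS
Primal feasibility (all g_i <= 0): OK
Dual feasibility (all lambda_i >= 0): OK
Complementary slackness (lambda_i * g_i(x) = 0 for all i): OK

Verdict: the first failing condition is stationarity -> stat.

stat


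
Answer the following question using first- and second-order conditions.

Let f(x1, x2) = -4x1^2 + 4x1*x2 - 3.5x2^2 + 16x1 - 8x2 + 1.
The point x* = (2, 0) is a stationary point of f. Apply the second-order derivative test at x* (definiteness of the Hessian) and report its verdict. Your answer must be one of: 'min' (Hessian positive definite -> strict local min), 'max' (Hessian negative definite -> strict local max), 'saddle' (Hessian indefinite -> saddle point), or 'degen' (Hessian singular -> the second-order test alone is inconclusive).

Compute the Hessian H = grad^2 f:
  H = [[-8, 4], [4, -7]]
Verify stationarity: grad f(x*) = H x* + g = (0, 0).
Eigenvalues of H: -11.5311, -3.4689.
Both eigenvalues < 0, so H is negative definite -> x* is a strict local max.

max


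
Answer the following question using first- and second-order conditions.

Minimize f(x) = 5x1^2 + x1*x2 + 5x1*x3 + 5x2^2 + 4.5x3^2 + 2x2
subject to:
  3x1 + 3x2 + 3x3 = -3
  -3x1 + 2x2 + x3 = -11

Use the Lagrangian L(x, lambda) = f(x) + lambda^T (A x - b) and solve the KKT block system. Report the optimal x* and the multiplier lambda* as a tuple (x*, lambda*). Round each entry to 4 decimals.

Form the Lagrangian:
  L(x, lambda) = (1/2) x^T Q x + c^T x + lambda^T (A x - b)
Stationarity (grad_x L = 0): Q x + c + A^T lambda = 0.
Primal feasibility: A x = b.

This gives the KKT block system:
  [ Q   A^T ] [ x     ]   [-c ]
  [ A    0  ] [ lambda ] = [ b ]

Solving the linear system:
  x*      = (2.1586, -1.3654, -1.7932)
  lambda* = (0.3985, 4.1501)
  f(x*)   = 22.0581

x* = (2.1586, -1.3654, -1.7932), lambda* = (0.3985, 4.1501)


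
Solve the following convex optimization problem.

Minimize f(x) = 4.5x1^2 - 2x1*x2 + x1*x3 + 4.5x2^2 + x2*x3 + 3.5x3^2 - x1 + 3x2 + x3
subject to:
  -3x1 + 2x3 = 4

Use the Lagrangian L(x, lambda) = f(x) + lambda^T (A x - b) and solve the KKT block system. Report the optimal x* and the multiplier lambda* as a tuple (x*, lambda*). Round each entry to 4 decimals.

Form the Lagrangian:
  L(x, lambda) = (1/2) x^T Q x + c^T x + lambda^T (A x - b)
Stationarity (grad_x L = 0): Q x + c + A^T lambda = 0.
Primal feasibility: A x = b.

This gives the KKT block system:
  [ Q   A^T ] [ x     ]   [-c ]
  [ A    0  ] [ lambda ] = [ b ]

Solving the linear system:
  x*      = (-0.8577, -0.6032, 0.7134)
  lambda* = (-2.2665)
  f(x*)   = 4.4138

x* = (-0.8577, -0.6032, 0.7134), lambda* = (-2.2665)


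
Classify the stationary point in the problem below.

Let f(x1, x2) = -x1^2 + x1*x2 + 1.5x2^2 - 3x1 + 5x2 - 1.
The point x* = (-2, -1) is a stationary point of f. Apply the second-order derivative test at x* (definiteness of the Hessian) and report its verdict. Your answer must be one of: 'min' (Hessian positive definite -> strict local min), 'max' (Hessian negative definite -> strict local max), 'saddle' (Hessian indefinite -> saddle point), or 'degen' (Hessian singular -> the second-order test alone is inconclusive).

Compute the Hessian H = grad^2 f:
  H = [[-2, 1], [1, 3]]
Verify stationarity: grad f(x*) = H x* + g = (0, 0).
Eigenvalues of H: -2.1926, 3.1926.
Eigenvalues have mixed signs, so H is indefinite -> x* is a saddle point.

saddle


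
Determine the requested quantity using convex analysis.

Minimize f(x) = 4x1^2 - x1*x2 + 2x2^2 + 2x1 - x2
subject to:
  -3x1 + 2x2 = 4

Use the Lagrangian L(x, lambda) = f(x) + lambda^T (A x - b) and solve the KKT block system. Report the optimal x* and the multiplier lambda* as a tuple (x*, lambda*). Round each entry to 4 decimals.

Form the Lagrangian:
  L(x, lambda) = (1/2) x^T Q x + c^T x + lambda^T (A x - b)
Stationarity (grad_x L = 0): Q x + c + A^T lambda = 0.
Primal feasibility: A x = b.

This gives the KKT block system:
  [ Q   A^T ] [ x     ]   [-c ]
  [ A    0  ] [ lambda ] = [ b ]

Solving the linear system:
  x*      = (-0.75, 0.875)
  lambda* = (-1.625)
  f(x*)   = 2.0625

x* = (-0.75, 0.875), lambda* = (-1.625)


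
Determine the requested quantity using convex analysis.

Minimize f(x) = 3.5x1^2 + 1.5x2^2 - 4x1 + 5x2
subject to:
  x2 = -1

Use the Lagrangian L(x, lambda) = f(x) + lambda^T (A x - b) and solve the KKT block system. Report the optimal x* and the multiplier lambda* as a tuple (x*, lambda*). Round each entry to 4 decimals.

Form the Lagrangian:
  L(x, lambda) = (1/2) x^T Q x + c^T x + lambda^T (A x - b)
Stationarity (grad_x L = 0): Q x + c + A^T lambda = 0.
Primal feasibility: A x = b.

This gives the KKT block system:
  [ Q   A^T ] [ x     ]   [-c ]
  [ A    0  ] [ lambda ] = [ b ]

Solving the linear system:
  x*      = (0.5714, -1)
  lambda* = (-2)
  f(x*)   = -4.6429

x* = (0.5714, -1), lambda* = (-2)


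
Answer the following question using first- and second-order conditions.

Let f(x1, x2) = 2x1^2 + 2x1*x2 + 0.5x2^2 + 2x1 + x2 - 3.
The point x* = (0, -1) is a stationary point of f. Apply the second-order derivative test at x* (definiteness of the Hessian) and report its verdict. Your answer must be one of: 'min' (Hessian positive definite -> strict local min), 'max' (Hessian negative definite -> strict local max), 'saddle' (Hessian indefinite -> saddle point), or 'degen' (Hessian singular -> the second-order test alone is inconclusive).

Compute the Hessian H = grad^2 f:
  H = [[4, 2], [2, 1]]
Verify stationarity: grad f(x*) = H x* + g = (0, 0).
Eigenvalues of H: 0, 5.
H has a zero eigenvalue (singular; positive semidefinite but not definite), so H is neither positive definite, negative definite, nor indefinite. The second-order test alone is inconclusive -> degen.
(Indeed, f is constant along the null direction of H through x*, so x* is not a strict local extremum.)

degen


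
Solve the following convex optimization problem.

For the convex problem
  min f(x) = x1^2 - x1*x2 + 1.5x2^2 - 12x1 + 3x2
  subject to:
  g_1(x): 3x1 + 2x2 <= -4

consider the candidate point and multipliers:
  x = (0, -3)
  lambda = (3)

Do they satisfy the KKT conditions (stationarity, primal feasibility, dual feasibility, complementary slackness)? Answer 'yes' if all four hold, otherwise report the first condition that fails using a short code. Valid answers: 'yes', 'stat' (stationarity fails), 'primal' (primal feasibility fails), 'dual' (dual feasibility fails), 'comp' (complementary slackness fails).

Gradient of f: grad f(x) = Q x + c = (-9, -6)
Constraint values g_i(x) = a_i^T x - b_i:
  g_1((0, -3)) = -2
Stationarity residual: grad f(x) + sum_i lambda_i a_i = (0, 0)
  -> stationarity OK
Primal feasibility (all g_i <= 0): OK
Dual feasibility (all lambda_i >= 0): OK
Complementary slackness (lambda_i * g_i(x) = 0 for all i): FAILS

Verdict: the first failing condition is complementary_slackness -> comp.

comp


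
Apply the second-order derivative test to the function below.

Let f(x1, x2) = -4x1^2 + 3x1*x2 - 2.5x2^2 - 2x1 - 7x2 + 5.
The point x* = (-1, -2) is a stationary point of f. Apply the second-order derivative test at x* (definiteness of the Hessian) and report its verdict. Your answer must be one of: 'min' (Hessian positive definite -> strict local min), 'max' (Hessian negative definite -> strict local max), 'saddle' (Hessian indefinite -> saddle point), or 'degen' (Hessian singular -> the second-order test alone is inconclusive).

Compute the Hessian H = grad^2 f:
  H = [[-8, 3], [3, -5]]
Verify stationarity: grad f(x*) = H x* + g = (0, 0).
Eigenvalues of H: -9.8541, -3.1459.
Both eigenvalues < 0, so H is negative definite -> x* is a strict local max.

max


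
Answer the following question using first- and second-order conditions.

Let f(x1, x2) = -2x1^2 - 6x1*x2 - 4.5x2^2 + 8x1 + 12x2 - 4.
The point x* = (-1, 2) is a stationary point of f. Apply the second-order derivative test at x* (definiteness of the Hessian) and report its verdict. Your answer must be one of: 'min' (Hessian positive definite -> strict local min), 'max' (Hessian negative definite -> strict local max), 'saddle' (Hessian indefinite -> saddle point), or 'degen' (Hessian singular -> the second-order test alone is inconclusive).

Compute the Hessian H = grad^2 f:
  H = [[-4, -6], [-6, -9]]
Verify stationarity: grad f(x*) = H x* + g = (0, 0).
Eigenvalues of H: -13, 0.
H has a zero eigenvalue (singular; negative semidefinite but not definite), so H is neither positive definite, negative definite, nor indefinite. The second-order test alone is inconclusive -> degen.
(Indeed, f is constant along the null direction of H through x*, so x* is not a strict local extremum.)

degen


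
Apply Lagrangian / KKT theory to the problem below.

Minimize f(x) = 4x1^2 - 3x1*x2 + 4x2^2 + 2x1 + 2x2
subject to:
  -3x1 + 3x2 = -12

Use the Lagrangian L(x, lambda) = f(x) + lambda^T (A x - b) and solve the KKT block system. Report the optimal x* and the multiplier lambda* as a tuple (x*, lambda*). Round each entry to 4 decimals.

Form the Lagrangian:
  L(x, lambda) = (1/2) x^T Q x + c^T x + lambda^T (A x - b)
Stationarity (grad_x L = 0): Q x + c + A^T lambda = 0.
Primal feasibility: A x = b.

This gives the KKT block system:
  [ Q   A^T ] [ x     ]   [-c ]
  [ A    0  ] [ lambda ] = [ b ]

Solving the linear system:
  x*      = (1.6, -2.4)
  lambda* = (7.3333)
  f(x*)   = 43.2

x* = (1.6, -2.4), lambda* = (7.3333)


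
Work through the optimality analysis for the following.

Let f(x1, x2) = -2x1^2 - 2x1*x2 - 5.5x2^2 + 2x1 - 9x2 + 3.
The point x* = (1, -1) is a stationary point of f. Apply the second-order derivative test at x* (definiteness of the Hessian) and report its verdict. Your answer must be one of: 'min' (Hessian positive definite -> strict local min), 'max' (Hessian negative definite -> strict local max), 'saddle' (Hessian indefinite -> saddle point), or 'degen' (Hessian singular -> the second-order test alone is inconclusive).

Compute the Hessian H = grad^2 f:
  H = [[-4, -2], [-2, -11]]
Verify stationarity: grad f(x*) = H x* + g = (0, 0).
Eigenvalues of H: -11.5311, -3.4689.
Both eigenvalues < 0, so H is negative definite -> x* is a strict local max.

max


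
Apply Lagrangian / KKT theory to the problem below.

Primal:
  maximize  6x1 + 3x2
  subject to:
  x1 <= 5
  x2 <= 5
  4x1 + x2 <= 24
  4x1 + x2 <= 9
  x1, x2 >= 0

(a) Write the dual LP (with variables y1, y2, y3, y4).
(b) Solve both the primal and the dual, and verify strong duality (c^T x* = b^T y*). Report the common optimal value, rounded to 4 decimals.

The standard primal-dual pair for 'max c^T x s.t. A x <= b, x >= 0' is:
  Dual:  min b^T y  s.t.  A^T y >= c,  y >= 0.

So the dual LP is:
  minimize  5y1 + 5y2 + 24y3 + 9y4
  subject to:
    y1 + 4y3 + 4y4 >= 6
    y2 + y3 + y4 >= 3
    y1, y2, y3, y4 >= 0

Solving the primal: x* = (1, 5).
  primal value c^T x* = 21.
Solving the dual: y* = (0, 1.5, 0, 1.5).
  dual value b^T y* = 21.
Strong duality: c^T x* = b^T y*. Confirmed.

21


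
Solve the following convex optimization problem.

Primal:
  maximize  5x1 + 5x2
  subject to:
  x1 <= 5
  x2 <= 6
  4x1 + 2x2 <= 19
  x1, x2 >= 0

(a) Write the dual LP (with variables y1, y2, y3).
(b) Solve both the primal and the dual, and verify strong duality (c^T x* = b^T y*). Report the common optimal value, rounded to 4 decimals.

The standard primal-dual pair for 'max c^T x s.t. A x <= b, x >= 0' is:
  Dual:  min b^T y  s.t.  A^T y >= c,  y >= 0.

So the dual LP is:
  minimize  5y1 + 6y2 + 19y3
  subject to:
    y1 + 4y3 >= 5
    y2 + 2y3 >= 5
    y1, y2, y3 >= 0

Solving the primal: x* = (1.75, 6).
  primal value c^T x* = 38.75.
Solving the dual: y* = (0, 2.5, 1.25).
  dual value b^T y* = 38.75.
Strong duality: c^T x* = b^T y*. Confirmed.

38.75


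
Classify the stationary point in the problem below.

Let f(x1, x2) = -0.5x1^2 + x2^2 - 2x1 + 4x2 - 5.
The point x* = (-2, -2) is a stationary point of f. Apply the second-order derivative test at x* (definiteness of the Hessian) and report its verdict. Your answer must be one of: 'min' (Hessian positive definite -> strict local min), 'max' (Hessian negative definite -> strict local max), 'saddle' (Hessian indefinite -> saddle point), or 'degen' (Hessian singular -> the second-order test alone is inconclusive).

Compute the Hessian H = grad^2 f:
  H = [[-1, 0], [0, 2]]
Verify stationarity: grad f(x*) = H x* + g = (0, 0).
Eigenvalues of H: -1, 2.
Eigenvalues have mixed signs, so H is indefinite -> x* is a saddle point.

saddle


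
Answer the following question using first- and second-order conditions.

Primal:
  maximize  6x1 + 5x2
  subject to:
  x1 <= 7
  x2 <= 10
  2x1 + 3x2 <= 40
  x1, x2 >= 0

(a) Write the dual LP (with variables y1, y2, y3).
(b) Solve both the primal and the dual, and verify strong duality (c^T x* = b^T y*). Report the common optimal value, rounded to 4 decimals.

The standard primal-dual pair for 'max c^T x s.t. A x <= b, x >= 0' is:
  Dual:  min b^T y  s.t.  A^T y >= c,  y >= 0.

So the dual LP is:
  minimize  7y1 + 10y2 + 40y3
  subject to:
    y1 + 2y3 >= 6
    y2 + 3y3 >= 5
    y1, y2, y3 >= 0

Solving the primal: x* = (7, 8.6667).
  primal value c^T x* = 85.3333.
Solving the dual: y* = (2.6667, 0, 1.6667).
  dual value b^T y* = 85.3333.
Strong duality: c^T x* = b^T y*. Confirmed.

85.3333


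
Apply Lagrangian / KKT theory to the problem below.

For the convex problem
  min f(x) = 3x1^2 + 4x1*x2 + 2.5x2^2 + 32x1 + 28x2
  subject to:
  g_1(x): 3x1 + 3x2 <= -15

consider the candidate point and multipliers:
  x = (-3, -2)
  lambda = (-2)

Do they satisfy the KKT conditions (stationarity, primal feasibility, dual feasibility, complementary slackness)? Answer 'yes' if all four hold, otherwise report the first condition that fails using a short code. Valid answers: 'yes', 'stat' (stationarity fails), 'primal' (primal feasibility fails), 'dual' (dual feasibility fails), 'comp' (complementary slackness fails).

Gradient of f: grad f(x) = Q x + c = (6, 6)
Constraint values g_i(x) = a_i^T x - b_i:
  g_1((-3, -2)) = 0
Stationarity residual: grad f(x) + sum_i lambda_i a_i = (0, 0)
  -> stationarity OK
Primal feasibility (all g_i <= 0): OK
Dual feasibility (all lambda_i >= 0): FAILS
Complementary slackness (lambda_i * g_i(x) = 0 for all i): OK

Verdict: the first failing condition is dual_feasibility -> dual.

dual


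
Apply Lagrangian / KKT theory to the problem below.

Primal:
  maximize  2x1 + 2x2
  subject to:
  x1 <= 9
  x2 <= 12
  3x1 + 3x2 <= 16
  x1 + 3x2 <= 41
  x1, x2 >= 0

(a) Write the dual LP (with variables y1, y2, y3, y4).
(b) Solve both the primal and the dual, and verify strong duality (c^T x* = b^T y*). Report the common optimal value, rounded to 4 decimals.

The standard primal-dual pair for 'max c^T x s.t. A x <= b, x >= 0' is:
  Dual:  min b^T y  s.t.  A^T y >= c,  y >= 0.

So the dual LP is:
  minimize  9y1 + 12y2 + 16y3 + 41y4
  subject to:
    y1 + 3y3 + y4 >= 2
    y2 + 3y3 + 3y4 >= 2
    y1, y2, y3, y4 >= 0

Solving the primal: x* = (5.3333, 0).
  primal value c^T x* = 10.6667.
Solving the dual: y* = (0, 0, 0.6667, 0).
  dual value b^T y* = 10.6667.
Strong duality: c^T x* = b^T y*. Confirmed.

10.6667


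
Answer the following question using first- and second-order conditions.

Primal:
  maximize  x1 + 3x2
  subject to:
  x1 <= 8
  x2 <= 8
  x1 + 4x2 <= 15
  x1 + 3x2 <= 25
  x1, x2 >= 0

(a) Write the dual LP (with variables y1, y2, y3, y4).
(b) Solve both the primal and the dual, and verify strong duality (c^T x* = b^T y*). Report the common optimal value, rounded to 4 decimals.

The standard primal-dual pair for 'max c^T x s.t. A x <= b, x >= 0' is:
  Dual:  min b^T y  s.t.  A^T y >= c,  y >= 0.

So the dual LP is:
  minimize  8y1 + 8y2 + 15y3 + 25y4
  subject to:
    y1 + y3 + y4 >= 1
    y2 + 4y3 + 3y4 >= 3
    y1, y2, y3, y4 >= 0

Solving the primal: x* = (8, 1.75).
  primal value c^T x* = 13.25.
Solving the dual: y* = (0.25, 0, 0.75, 0).
  dual value b^T y* = 13.25.
Strong duality: c^T x* = b^T y*. Confirmed.

13.25


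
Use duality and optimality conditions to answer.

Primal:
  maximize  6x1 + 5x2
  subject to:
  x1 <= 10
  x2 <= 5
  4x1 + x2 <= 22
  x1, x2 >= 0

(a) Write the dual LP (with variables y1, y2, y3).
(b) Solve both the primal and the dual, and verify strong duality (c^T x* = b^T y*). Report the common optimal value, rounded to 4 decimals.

The standard primal-dual pair for 'max c^T x s.t. A x <= b, x >= 0' is:
  Dual:  min b^T y  s.t.  A^T y >= c,  y >= 0.

So the dual LP is:
  minimize  10y1 + 5y2 + 22y3
  subject to:
    y1 + 4y3 >= 6
    y2 + y3 >= 5
    y1, y2, y3 >= 0

Solving the primal: x* = (4.25, 5).
  primal value c^T x* = 50.5.
Solving the dual: y* = (0, 3.5, 1.5).
  dual value b^T y* = 50.5.
Strong duality: c^T x* = b^T y*. Confirmed.

50.5


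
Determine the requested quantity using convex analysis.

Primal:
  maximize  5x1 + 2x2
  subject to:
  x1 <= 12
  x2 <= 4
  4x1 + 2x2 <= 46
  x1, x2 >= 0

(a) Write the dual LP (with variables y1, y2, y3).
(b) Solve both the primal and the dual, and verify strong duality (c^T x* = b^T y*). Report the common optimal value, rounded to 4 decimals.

The standard primal-dual pair for 'max c^T x s.t. A x <= b, x >= 0' is:
  Dual:  min b^T y  s.t.  A^T y >= c,  y >= 0.

So the dual LP is:
  minimize  12y1 + 4y2 + 46y3
  subject to:
    y1 + 4y3 >= 5
    y2 + 2y3 >= 2
    y1, y2, y3 >= 0

Solving the primal: x* = (11.5, 0).
  primal value c^T x* = 57.5.
Solving the dual: y* = (0, 0, 1.25).
  dual value b^T y* = 57.5.
Strong duality: c^T x* = b^T y*. Confirmed.

57.5


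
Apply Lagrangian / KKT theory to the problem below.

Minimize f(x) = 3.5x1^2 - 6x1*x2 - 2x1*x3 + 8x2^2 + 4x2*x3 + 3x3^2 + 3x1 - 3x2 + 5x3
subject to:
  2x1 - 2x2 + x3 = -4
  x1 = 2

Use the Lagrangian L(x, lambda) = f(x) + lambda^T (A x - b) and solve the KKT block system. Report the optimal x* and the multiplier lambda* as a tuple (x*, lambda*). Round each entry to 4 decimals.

Form the Lagrangian:
  L(x, lambda) = (1/2) x^T Q x + c^T x + lambda^T (A x - b)
Stationarity (grad_x L = 0): Q x + c + A^T lambda = 0.
Primal feasibility: A x = b.

This gives the KKT block system:
  [ Q   A^T ] [ x     ]   [-c ]
  [ A    0  ] [ lambda ] = [ b ]

Solving the linear system:
  x*      = (2, 2.5179, -2.9643)
  lambda* = (6.7143, -21.25)
  f(x*)   = 26.4911

x* = (2, 2.5179, -2.9643), lambda* = (6.7143, -21.25)


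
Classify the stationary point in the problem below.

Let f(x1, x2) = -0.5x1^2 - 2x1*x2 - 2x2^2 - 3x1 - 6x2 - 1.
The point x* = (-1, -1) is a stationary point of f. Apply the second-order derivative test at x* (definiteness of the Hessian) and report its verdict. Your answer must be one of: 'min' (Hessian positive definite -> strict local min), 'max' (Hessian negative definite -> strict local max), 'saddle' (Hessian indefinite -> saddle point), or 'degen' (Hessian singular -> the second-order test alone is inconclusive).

Compute the Hessian H = grad^2 f:
  H = [[-1, -2], [-2, -4]]
Verify stationarity: grad f(x*) = H x* + g = (0, 0).
Eigenvalues of H: -5, 0.
H has a zero eigenvalue (singular; negative semidefinite but not definite), so H is neither positive definite, negative definite, nor indefinite. The second-order test alone is inconclusive -> degen.
(Indeed, f is constant along the null direction of H through x*, so x* is not a strict local extremum.)

degen


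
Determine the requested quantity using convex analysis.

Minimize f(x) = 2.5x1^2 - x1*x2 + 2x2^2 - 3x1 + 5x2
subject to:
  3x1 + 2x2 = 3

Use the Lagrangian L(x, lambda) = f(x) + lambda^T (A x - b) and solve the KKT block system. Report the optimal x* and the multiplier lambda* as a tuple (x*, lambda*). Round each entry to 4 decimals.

Form the Lagrangian:
  L(x, lambda) = (1/2) x^T Q x + c^T x + lambda^T (A x - b)
Stationarity (grad_x L = 0): Q x + c + A^T lambda = 0.
Primal feasibility: A x = b.

This gives the KKT block system:
  [ Q   A^T ] [ x     ]   [-c ]
  [ A    0  ] [ lambda ] = [ b ]

Solving the linear system:
  x*      = (1.2353, -0.3529)
  lambda* = (-1.1765)
  f(x*)   = -0.9706

x* = (1.2353, -0.3529), lambda* = (-1.1765)


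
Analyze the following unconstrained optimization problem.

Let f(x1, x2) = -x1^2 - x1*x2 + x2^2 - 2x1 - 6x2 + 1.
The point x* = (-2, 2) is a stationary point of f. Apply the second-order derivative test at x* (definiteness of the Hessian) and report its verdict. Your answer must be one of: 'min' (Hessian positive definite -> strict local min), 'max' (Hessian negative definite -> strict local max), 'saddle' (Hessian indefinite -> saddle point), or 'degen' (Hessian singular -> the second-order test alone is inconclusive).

Compute the Hessian H = grad^2 f:
  H = [[-2, -1], [-1, 2]]
Verify stationarity: grad f(x*) = H x* + g = (0, 0).
Eigenvalues of H: -2.2361, 2.2361.
Eigenvalues have mixed signs, so H is indefinite -> x* is a saddle point.

saddle


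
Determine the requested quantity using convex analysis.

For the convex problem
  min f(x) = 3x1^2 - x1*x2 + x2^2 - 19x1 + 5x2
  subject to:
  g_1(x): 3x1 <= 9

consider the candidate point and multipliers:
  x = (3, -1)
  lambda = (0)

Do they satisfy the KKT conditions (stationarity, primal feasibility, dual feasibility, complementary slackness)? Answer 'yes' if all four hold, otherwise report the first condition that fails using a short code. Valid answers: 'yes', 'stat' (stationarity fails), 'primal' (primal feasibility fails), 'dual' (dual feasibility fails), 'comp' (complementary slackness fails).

Gradient of f: grad f(x) = Q x + c = (0, 0)
Constraint values g_i(x) = a_i^T x - b_i:
  g_1((3, -1)) = 0
Stationarity residual: grad f(x) + sum_i lambda_i a_i = (0, 0)
  -> stationarity OK
Primal feasibility (all g_i <= 0): OK
Dual feasibility (all lambda_i >= 0): OK
Complementary slackness (lambda_i * g_i(x) = 0 for all i): OK

Verdict: yes, KKT holds.

yes


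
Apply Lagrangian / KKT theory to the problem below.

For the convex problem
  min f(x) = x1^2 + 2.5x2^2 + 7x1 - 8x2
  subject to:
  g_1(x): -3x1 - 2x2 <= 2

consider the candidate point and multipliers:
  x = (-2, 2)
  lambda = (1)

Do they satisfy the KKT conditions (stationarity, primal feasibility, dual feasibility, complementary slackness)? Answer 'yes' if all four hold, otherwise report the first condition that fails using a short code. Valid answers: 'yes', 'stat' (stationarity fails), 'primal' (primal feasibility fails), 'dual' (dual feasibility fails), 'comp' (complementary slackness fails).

Gradient of f: grad f(x) = Q x + c = (3, 2)
Constraint values g_i(x) = a_i^T x - b_i:
  g_1((-2, 2)) = 0
Stationarity residual: grad f(x) + sum_i lambda_i a_i = (0, 0)
  -> stationarity OK
Primal feasibility (all g_i <= 0): OK
Dual feasibility (all lambda_i >= 0): OK
Complementary slackness (lambda_i * g_i(x) = 0 for all i): OK

Verdict: yes, KKT holds.

yes


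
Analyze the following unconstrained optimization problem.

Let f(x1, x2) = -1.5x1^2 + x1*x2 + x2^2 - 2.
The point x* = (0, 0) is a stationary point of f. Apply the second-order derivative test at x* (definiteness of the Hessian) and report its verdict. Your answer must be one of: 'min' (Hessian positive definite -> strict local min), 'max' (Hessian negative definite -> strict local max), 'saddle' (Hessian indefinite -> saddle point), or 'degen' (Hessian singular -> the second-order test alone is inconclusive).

Compute the Hessian H = grad^2 f:
  H = [[-3, 1], [1, 2]]
Verify stationarity: grad f(x*) = H x* + g = (0, 0).
Eigenvalues of H: -3.1926, 2.1926.
Eigenvalues have mixed signs, so H is indefinite -> x* is a saddle point.

saddle


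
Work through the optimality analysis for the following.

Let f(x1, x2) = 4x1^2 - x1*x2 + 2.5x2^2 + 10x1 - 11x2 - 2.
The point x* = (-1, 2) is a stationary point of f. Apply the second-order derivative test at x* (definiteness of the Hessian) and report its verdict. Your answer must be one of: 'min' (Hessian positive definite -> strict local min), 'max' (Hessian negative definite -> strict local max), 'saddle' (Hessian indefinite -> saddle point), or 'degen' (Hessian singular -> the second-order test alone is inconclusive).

Compute the Hessian H = grad^2 f:
  H = [[8, -1], [-1, 5]]
Verify stationarity: grad f(x*) = H x* + g = (0, 0).
Eigenvalues of H: 4.6972, 8.3028.
Both eigenvalues > 0, so H is positive definite -> x* is a strict local min.

min


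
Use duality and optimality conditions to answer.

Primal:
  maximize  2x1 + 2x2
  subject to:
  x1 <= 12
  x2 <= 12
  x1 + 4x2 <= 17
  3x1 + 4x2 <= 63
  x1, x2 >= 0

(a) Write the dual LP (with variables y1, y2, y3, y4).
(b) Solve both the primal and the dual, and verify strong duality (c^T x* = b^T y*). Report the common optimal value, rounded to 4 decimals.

The standard primal-dual pair for 'max c^T x s.t. A x <= b, x >= 0' is:
  Dual:  min b^T y  s.t.  A^T y >= c,  y >= 0.

So the dual LP is:
  minimize  12y1 + 12y2 + 17y3 + 63y4
  subject to:
    y1 + y3 + 3y4 >= 2
    y2 + 4y3 + 4y4 >= 2
    y1, y2, y3, y4 >= 0

Solving the primal: x* = (12, 1.25).
  primal value c^T x* = 26.5.
Solving the dual: y* = (1.5, 0, 0.5, 0).
  dual value b^T y* = 26.5.
Strong duality: c^T x* = b^T y*. Confirmed.

26.5


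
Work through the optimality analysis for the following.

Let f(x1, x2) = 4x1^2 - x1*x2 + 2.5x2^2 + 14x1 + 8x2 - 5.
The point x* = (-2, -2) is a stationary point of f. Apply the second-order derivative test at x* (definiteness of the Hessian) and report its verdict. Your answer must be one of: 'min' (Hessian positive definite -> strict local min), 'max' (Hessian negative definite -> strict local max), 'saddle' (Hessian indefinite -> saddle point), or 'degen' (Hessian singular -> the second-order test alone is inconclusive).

Compute the Hessian H = grad^2 f:
  H = [[8, -1], [-1, 5]]
Verify stationarity: grad f(x*) = H x* + g = (0, 0).
Eigenvalues of H: 4.6972, 8.3028.
Both eigenvalues > 0, so H is positive definite -> x* is a strict local min.

min


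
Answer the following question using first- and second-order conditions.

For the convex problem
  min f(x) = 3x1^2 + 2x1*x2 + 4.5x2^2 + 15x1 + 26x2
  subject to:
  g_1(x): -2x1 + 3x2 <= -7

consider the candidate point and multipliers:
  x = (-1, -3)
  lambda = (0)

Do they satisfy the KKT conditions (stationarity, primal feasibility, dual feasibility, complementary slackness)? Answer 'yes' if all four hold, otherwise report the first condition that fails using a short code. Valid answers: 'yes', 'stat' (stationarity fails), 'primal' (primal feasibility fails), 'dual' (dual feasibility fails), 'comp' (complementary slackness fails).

Gradient of f: grad f(x) = Q x + c = (3, -3)
Constraint values g_i(x) = a_i^T x - b_i:
  g_1((-1, -3)) = 0
Stationarity residual: grad f(x) + sum_i lambda_i a_i = (3, -3)
  -> stationarity FAILS
Primal feasibility (all g_i <= 0): OK
Dual feasibility (all lambda_i >= 0): OK
Complementary slackness (lambda_i * g_i(x) = 0 for all i): OK

Verdict: the first failing condition is stationarity -> stat.

stat


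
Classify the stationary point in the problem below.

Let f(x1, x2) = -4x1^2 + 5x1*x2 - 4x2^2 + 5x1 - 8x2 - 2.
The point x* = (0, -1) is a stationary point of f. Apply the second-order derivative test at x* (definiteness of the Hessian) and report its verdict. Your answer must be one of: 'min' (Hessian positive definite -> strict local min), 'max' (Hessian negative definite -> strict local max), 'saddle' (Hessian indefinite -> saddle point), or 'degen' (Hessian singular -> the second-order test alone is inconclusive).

Compute the Hessian H = grad^2 f:
  H = [[-8, 5], [5, -8]]
Verify stationarity: grad f(x*) = H x* + g = (0, 0).
Eigenvalues of H: -13, -3.
Both eigenvalues < 0, so H is negative definite -> x* is a strict local max.

max


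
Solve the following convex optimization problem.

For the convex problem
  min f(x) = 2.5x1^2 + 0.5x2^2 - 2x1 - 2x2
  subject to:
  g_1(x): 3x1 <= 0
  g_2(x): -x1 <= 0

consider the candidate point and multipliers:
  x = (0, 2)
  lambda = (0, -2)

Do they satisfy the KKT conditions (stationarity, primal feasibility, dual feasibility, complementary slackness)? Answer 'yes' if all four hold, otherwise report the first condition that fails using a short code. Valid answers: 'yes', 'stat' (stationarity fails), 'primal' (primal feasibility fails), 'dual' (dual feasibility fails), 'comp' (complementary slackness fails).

Gradient of f: grad f(x) = Q x + c = (-2, 0)
Constraint values g_i(x) = a_i^T x - b_i:
  g_1((0, 2)) = 0
  g_2((0, 2)) = 0
Stationarity residual: grad f(x) + sum_i lambda_i a_i = (0, 0)
  -> stationarity OK
Primal feasibility (all g_i <= 0): OK
Dual feasibility (all lambda_i >= 0): FAILS
Complementary slackness (lambda_i * g_i(x) = 0 for all i): OK

Verdict: the first failing condition is dual_feasibility -> dual.

dual


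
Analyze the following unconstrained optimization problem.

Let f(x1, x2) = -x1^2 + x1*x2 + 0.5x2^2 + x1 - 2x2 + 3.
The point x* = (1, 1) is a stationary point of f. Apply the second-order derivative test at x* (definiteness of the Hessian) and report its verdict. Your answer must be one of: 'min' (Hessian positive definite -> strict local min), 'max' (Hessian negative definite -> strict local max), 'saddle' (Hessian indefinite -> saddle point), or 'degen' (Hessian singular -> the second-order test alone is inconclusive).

Compute the Hessian H = grad^2 f:
  H = [[-2, 1], [1, 1]]
Verify stationarity: grad f(x*) = H x* + g = (0, 0).
Eigenvalues of H: -2.3028, 1.3028.
Eigenvalues have mixed signs, so H is indefinite -> x* is a saddle point.

saddle
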